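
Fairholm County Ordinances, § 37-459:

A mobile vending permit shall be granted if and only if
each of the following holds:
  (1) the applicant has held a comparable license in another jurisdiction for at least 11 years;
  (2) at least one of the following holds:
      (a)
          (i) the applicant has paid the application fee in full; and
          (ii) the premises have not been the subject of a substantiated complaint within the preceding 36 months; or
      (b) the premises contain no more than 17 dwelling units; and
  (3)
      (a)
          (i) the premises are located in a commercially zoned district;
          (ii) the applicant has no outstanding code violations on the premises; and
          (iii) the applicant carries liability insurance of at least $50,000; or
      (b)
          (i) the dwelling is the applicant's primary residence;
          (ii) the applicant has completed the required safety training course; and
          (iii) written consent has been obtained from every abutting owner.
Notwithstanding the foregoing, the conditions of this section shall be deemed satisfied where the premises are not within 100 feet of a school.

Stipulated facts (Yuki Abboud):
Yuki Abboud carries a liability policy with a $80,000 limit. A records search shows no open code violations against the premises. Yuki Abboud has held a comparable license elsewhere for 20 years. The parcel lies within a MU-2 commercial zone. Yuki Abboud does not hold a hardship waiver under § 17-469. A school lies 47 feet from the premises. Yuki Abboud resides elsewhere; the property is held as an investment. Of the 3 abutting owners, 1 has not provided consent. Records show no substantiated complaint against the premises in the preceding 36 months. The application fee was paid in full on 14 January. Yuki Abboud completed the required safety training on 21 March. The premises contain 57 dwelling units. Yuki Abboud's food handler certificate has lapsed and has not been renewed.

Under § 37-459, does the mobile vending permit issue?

Yes — granted.

(1) prior license ≥ 11 yr — holds.
(i) fee paid — holds.
(ii) no complaint in 36 mo. — holds.
(a) = T AND T = true.
(b) ≤ 17 units — not met.
(2) = T OR F = true.
(i) commercially zoned — met.
(ii) no code violations — satisfied.
(iii) insurance ≥ $50,000 — holds.
(a): T AND T AND T → true.
(i) primary residence — not satisfied.
(ii) safety training — holds.
(iii) all abutters consent — not met.
So (b) is not satisfied (F AND T AND F).
So (3) is satisfied (T OR F).
Overall = T AND T AND T = true.
Exception (≥100 ft from school) — not satisfied.
Result: main true OR exception false → true.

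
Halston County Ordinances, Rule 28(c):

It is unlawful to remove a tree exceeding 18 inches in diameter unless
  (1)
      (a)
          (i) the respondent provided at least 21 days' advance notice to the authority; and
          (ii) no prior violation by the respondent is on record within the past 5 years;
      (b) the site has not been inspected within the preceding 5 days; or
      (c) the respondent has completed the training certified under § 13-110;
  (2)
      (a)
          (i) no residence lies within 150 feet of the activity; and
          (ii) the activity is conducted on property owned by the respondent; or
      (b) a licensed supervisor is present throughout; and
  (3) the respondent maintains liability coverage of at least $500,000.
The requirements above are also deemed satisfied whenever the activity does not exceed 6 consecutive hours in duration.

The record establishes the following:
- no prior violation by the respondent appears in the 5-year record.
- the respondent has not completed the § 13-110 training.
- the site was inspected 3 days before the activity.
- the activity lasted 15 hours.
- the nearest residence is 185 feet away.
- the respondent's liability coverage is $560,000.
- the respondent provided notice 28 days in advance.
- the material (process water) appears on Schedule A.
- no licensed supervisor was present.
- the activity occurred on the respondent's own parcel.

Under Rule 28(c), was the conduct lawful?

(i) ≥21 days' notice — holds.
(ii) no prior violation — met.
(a) = T AND T = true.
(b) not (site inspected) — not satisfied.
(c) training certified — not met.
(1): T OR F OR F → true.
(i) no residence in 150 ft — holds.
(ii) own property — satisfied.
So (a) is satisfied (T AND T).
(b) supervisor present — not satisfied.
So (2) is satisfied (T OR F).
(3) coverage ≥ $500,000 — met.
So Overall is satisfied (T AND T AND T).
Exception (≤ 6 hrs duration) — not satisfied.
Result: main true OR exception false → true.

Yes — lawful.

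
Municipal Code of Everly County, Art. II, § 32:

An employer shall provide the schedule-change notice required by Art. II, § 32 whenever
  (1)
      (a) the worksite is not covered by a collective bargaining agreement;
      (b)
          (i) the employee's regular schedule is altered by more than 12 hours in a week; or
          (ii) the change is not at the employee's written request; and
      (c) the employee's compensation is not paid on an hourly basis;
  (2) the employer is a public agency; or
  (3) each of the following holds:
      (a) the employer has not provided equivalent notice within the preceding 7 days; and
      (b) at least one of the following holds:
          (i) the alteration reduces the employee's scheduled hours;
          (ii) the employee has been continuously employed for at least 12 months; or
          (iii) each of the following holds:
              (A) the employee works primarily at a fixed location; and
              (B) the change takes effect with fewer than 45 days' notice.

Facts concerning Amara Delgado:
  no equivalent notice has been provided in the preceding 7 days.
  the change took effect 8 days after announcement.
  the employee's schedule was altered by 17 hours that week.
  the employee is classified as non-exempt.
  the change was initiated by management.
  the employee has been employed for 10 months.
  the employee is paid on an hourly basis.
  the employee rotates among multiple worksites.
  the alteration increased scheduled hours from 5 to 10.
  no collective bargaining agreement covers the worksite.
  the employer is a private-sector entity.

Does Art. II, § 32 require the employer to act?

No — not required.

(a) no CBA — met.
(i) schedule shift > 12h — holds.
(ii) not employee-requested — holds.
So (b) is satisfied (T OR T).
(c) not (hourly-paid) — fails.
(1): T AND T AND F → false.
(2) public agency — fails.
(a) no recent notice — met.
(i) hours reduced — not met.
(ii) tenure ≥ 12 mo. — not met.
(A) fixed location — not satisfied.
(B) < 45 days' notice — satisfied.
(iii): F AND T → false.
So (b) is not satisfied (F OR F OR F).
(3): T AND F → false.
So Overall is not satisfied (F OR F OR F).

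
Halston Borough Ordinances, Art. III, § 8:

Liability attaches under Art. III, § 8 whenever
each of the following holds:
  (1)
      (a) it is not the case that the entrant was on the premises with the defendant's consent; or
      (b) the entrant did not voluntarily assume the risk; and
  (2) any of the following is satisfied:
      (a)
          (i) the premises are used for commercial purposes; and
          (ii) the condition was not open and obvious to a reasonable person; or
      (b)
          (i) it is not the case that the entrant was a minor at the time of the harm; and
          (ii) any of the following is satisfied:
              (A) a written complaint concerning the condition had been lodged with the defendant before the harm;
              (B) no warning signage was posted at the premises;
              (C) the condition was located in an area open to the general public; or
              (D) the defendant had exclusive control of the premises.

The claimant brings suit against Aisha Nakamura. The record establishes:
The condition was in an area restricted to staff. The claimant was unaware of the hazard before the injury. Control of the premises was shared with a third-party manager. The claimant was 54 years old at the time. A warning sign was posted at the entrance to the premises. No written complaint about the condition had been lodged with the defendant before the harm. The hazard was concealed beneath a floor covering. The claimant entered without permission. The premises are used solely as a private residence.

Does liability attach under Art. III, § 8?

(a) not (consent to enter) — satisfied.
(b) no assumed risk — satisfied.
So (1) is satisfied (T OR T).
(i) commercial use — fails.
(ii) not open/obvious — holds.
So (a) is not satisfied (F AND T).
(i) not (entrant a minor) — met.
(A) complaint lodged — not met.
(B) no signage posted — not met.
(C) public area — not met.
(D) exclusive control — not satisfied.
So (ii) is not satisfied (F OR F OR F OR F).
(b) = T AND F = false.
(2): F OR F → false.
So Overall is not satisfied (T AND F).

No — not liable.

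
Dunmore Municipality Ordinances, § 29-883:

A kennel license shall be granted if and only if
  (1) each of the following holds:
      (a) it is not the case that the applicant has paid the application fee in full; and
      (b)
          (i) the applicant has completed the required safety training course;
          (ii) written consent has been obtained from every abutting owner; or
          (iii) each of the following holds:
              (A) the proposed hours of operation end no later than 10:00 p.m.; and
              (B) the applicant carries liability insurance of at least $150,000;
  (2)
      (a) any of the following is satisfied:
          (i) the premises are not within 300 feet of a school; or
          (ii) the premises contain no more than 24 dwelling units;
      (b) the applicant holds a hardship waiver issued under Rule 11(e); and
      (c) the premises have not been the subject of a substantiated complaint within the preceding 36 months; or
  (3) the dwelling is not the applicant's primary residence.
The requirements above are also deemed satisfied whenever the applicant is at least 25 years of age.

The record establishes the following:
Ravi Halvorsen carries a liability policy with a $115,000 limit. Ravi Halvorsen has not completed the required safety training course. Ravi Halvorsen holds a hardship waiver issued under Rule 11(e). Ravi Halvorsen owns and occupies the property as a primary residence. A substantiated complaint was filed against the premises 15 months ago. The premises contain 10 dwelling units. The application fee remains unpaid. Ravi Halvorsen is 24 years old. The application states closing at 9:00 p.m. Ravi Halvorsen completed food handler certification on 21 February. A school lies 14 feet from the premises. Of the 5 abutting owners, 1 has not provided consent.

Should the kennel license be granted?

No — denied.

(a) not (fee paid) — met.
(i) safety training — fails.
(ii) all abutters consent — not met.
(A) closes by 10 p.m. — met.
(B) insurance ≥ $150,000 — fails.
So (iii) is not satisfied (T AND F).
(b): F OR F OR F → false.
So (1) is not satisfied (T AND F).
(i) ≥300 ft from school — not met.
(ii) ≤ 24 units — satisfied.
So (a) is satisfied (F OR T).
(b) hardship waiver — satisfied.
(c) no complaint in 36 mo. — not satisfied.
(2) = T AND T AND F = false.
(3) not (primary residence) — fails.
So Overall is not satisfied (F OR F OR F).
Exception (age ≥ 25) — not satisfied.
Result: main false OR exception false → false.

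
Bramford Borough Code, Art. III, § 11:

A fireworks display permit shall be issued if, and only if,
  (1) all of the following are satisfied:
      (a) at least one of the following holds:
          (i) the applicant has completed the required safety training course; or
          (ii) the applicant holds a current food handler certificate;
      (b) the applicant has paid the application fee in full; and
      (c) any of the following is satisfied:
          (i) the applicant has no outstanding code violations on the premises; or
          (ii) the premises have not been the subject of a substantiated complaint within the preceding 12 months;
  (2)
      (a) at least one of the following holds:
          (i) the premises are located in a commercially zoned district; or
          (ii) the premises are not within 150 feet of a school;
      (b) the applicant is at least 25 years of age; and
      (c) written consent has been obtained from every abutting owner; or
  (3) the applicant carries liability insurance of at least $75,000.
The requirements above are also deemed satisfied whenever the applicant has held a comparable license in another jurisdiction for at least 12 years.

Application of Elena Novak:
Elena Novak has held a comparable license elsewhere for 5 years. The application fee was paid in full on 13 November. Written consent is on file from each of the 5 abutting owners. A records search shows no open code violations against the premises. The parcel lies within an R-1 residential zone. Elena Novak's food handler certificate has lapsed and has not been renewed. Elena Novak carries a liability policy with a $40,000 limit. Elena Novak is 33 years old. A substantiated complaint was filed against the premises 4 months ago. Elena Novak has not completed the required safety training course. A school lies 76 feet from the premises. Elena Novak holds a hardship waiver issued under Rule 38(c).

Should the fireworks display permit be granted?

(i) safety training — fails.
(ii) food handler cert. — not met.
(a): F OR F → false.
(b) fee paid — satisfied.
(i) no code violations — satisfied.
(ii) no complaint in 12 mo. — not met.
So (c) is satisfied (T OR F).
(1) = F AND T AND T = false.
(i) commercially zoned — not satisfied.
(ii) ≥150 ft from school — not satisfied.
(a): F OR F → false.
(b) age ≥ 25 — holds.
(c) all abutters consent — holds.
(2): F AND T AND T → false.
(3) insurance ≥ $75,000 — fails.
Overall: F OR F OR F → false.
Exception (prior license ≥ 12 yr) — not satisfied.
Result: main false OR exception false → false.

No — denied.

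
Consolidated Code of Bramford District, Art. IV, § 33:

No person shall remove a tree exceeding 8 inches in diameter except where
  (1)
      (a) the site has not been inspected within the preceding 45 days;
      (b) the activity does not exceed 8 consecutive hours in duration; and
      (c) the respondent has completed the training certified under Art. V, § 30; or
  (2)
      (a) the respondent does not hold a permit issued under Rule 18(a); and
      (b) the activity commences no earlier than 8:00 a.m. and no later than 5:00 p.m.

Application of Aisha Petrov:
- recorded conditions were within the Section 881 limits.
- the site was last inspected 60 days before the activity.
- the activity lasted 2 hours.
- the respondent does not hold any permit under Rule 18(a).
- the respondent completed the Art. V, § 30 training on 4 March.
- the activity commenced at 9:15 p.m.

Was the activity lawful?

(a) not (site inspected) — satisfied.
(b) ≤ 8 hrs duration — satisfied.
(c) training certified — met.
(1) = T AND T AND T = true.
(a) not (holds permit) — satisfied.
(b) start within hours — fails.
(2): T AND F → false.
So Overall is satisfied (T OR F).

Yes — lawful.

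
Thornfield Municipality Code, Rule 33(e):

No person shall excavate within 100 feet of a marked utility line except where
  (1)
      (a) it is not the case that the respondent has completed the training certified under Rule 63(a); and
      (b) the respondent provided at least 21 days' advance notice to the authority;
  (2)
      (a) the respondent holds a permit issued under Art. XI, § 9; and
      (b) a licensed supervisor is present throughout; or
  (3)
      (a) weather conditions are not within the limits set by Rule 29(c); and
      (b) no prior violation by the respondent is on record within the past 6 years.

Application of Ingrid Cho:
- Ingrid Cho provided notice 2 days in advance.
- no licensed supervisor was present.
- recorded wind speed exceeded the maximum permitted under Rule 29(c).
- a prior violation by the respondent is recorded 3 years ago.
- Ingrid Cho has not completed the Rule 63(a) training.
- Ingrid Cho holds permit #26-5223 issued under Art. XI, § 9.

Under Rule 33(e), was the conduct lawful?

No — unlawful.

(a) not (training certified) — holds.
(b) ≥21 days' notice — fails.
(1): T AND F → false.
(a) holds permit — holds.
(b) supervisor present — not met.
(2): T AND F → false.
(a) not (weather ok) — satisfied.
(b) no prior violation — not satisfied.
So (3) is not satisfied (T AND F).
Overall = F OR F OR F = false.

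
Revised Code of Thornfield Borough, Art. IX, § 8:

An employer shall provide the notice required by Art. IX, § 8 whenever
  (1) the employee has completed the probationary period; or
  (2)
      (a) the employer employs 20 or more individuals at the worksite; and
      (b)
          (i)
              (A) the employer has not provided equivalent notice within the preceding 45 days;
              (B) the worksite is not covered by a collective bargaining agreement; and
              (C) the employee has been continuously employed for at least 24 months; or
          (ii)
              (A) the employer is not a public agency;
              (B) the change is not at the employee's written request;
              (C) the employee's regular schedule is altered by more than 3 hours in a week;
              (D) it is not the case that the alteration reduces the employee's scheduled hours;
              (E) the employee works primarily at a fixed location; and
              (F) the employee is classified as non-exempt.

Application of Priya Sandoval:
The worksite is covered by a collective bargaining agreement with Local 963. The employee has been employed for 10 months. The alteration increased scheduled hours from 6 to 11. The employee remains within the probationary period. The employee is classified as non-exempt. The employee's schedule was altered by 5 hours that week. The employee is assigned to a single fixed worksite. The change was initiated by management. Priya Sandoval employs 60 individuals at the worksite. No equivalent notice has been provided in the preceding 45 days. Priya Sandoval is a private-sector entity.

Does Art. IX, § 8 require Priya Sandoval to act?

(1) past probation — not met.
(a) ≥ 20 at site — satisfied.
(A) no recent notice — satisfied.
(B) no CBA — not met.
(C) tenure ≥ 24 mo. — not met.
(i) = T AND F AND F = false.
(A) not (public agency) — met.
(B) not employee-requested — holds.
(C) schedule shift > 3h — satisfied.
(D) not (hours reduced) — holds.
(E) fixed location — met.
(F) non-exempt — satisfied.
(ii): T AND T AND T AND T AND T AND T → true.
(b) = F OR T = true.
So (2) is satisfied (T AND T).
Overall: F OR T → true.

Yes — required.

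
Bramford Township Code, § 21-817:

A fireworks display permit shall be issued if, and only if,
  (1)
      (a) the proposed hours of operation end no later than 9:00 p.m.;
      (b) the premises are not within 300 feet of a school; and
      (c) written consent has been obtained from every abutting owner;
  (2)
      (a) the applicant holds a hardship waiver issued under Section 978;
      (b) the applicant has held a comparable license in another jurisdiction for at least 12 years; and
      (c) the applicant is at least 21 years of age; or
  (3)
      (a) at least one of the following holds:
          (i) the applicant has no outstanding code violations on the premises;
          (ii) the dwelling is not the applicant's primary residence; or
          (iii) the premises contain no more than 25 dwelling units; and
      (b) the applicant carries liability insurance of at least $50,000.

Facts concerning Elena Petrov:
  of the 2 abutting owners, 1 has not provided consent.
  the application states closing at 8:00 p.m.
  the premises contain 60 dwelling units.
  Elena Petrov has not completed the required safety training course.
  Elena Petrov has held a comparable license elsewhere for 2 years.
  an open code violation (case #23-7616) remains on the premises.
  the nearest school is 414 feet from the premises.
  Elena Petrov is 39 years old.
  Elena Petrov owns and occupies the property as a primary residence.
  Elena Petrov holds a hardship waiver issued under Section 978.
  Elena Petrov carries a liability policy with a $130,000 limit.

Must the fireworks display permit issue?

No — denied.

(a) closes by 9 p.m. — satisfied.
(b) ≥300 ft from school — satisfied.
(c) all abutters consent — not satisfied.
(1) = T AND T AND F = false.
(a) hardship waiver — satisfied.
(b) prior license ≥ 12 yr — not satisfied.
(c) age ≥ 21 — holds.
So (2) is not satisfied (T AND F AND T).
(i) no code violations — not met.
(ii) not (primary residence) — fails.
(iii) ≤ 25 units — not satisfied.
(a) = F OR F OR F = false.
(b) insurance ≥ $50,000 — met.
(3): F AND T → false.
So Overall is not satisfied (F OR F OR F).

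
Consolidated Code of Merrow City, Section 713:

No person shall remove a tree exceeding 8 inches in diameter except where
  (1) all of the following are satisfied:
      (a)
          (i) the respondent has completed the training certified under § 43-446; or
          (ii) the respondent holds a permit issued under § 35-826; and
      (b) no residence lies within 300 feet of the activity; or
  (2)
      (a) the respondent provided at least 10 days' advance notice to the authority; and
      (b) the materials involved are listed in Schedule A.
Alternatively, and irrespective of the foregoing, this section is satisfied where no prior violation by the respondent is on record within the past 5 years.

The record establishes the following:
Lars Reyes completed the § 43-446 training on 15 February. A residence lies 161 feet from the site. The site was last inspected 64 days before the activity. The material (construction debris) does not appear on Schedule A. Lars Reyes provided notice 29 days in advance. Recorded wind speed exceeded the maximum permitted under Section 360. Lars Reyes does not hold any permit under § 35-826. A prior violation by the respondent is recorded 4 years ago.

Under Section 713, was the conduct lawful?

(i) training certified — holds.
(ii) holds permit — not met.
(a) = T OR F = true.
(b) no residence in 300 ft — fails.
(1): T AND F → false.
(a) ≥10 days' notice — satisfied.
(b) Schedule A material — fails.
So (2) is not satisfied (T AND F).
Overall = F OR F = false.
Exception (no prior violation) — not satisfied.
Result: main false OR exception false → false.

No — unlawful.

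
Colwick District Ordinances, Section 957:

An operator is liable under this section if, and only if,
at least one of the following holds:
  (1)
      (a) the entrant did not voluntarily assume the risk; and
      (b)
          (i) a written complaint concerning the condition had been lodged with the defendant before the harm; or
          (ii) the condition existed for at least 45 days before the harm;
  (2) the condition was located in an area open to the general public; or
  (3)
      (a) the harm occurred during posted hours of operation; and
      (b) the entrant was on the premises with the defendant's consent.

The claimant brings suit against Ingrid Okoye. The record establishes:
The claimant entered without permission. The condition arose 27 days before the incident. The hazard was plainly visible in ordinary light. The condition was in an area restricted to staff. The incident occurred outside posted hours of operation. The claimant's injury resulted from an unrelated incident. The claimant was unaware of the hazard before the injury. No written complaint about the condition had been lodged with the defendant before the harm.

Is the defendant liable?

No — not liable.

(a) no assumed risk — met.
(i) complaint lodged — not met.
(ii) condition ≥45 days old — fails.
(b): F OR F → false.
(1): T AND F → false.
(2) public area — not satisfied.
(a) during posted hours — not met.
(b) consent to enter — not satisfied.
(3): F AND F → false.
So Overall is not satisfied (F OR F OR F).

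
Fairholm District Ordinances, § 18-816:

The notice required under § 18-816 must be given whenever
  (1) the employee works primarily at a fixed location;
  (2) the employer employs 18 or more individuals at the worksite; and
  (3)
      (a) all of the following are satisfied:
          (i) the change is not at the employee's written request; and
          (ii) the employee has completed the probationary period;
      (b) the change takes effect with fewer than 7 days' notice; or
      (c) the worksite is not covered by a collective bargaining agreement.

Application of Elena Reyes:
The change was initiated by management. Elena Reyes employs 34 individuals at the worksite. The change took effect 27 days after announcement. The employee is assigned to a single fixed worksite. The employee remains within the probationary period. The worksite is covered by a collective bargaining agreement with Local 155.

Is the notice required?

(1) fixed location — met.
(2) ≥ 18 at site — holds.
(i) not employee-requested — satisfied.
(ii) past probation — not met.
(a) = T AND F = false.
(b) < 7 days' notice — not satisfied.
(c) no CBA — fails.
(3): F OR F OR F → false.
Overall = T AND T AND F = false.

No — not required.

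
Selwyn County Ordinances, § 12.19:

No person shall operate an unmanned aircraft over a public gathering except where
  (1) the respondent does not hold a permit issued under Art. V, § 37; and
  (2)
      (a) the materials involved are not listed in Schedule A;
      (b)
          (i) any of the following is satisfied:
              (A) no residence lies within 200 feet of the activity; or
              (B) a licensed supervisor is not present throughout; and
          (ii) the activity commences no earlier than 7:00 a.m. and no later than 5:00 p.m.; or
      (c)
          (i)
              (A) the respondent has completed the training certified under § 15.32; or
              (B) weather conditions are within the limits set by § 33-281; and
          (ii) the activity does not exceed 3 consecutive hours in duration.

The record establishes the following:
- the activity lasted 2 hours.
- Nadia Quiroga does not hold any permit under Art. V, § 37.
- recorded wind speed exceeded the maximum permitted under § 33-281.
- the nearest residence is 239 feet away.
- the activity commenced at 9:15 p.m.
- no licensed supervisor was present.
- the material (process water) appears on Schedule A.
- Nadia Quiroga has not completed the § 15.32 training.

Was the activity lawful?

(1) not (holds permit) — met.
(a) not (Schedule A material) — not satisfied.
(A) no residence in 200 ft — satisfied.
(B) not (supervisor present) — satisfied.
So (i) is satisfied (T OR T).
(ii) start within hours — not satisfied.
So (b) is not satisfied (T AND F).
(A) training certified — not satisfied.
(B) weather ok — not satisfied.
(i): F OR F → false.
(ii) ≤ 3 hrs duration — holds.
(c): F AND T → false.
(2) = F OR F OR F = false.
Overall: T AND F → false.

No — unlawful.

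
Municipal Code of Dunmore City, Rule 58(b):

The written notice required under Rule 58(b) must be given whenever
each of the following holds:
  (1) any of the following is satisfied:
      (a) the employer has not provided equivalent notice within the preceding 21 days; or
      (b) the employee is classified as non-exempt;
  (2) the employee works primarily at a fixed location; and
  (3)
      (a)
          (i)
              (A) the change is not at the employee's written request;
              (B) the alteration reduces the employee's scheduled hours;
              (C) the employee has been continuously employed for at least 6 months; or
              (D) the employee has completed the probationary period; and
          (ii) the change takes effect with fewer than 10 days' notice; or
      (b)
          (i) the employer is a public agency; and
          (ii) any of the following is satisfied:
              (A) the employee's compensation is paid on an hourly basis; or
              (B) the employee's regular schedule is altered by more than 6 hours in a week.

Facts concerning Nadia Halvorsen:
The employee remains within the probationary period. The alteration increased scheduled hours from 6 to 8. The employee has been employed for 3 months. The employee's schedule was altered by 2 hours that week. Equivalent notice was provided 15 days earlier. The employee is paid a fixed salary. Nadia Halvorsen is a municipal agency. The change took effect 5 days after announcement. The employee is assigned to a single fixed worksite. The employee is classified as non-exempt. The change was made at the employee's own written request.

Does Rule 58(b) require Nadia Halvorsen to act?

No — not required.

(a) no recent notice — not met.
(b) non-exempt — met.
So (1) is satisfied (F OR T).
(2) fixed location — holds.
(A) not employee-requested — fails.
(B) hours reduced — not met.
(C) tenure ≥ 6 mo. — not satisfied.
(D) past probation — not satisfied.
So (i) is not satisfied (F OR F OR F OR F).
(ii) < 10 days' notice — met.
(a): F AND T → false.
(i) public agency — satisfied.
(A) hourly-paid — not satisfied.
(B) schedule shift > 6h — not met.
(ii): F OR F → false.
(b) = T AND F = false.
(3): F OR F → false.
So Overall is not satisfied (T AND T AND F).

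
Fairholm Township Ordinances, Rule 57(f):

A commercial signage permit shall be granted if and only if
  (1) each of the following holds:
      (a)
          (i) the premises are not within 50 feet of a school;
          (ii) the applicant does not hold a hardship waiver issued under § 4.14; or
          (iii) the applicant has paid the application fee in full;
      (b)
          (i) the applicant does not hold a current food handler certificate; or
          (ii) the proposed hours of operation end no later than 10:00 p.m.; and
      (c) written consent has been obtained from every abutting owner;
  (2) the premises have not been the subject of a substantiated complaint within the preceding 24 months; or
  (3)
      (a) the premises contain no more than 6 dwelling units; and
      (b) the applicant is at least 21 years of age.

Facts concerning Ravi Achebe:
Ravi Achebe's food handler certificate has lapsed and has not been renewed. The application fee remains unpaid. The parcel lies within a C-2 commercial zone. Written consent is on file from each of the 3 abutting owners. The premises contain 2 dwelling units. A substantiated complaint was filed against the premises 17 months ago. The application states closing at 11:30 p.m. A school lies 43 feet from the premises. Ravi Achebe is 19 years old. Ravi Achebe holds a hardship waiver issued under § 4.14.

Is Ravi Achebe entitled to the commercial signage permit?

No — denied.

(i) ≥50 ft from school — not satisfied.
(ii) not (hardship waiver) — not met.
(iii) fee paid — fails.
(a) = F OR F OR F = false.
(i) not (food handler cert.) — satisfied.
(ii) closes by 10 p.m. — fails.
(b) = T OR F = true.
(c) all abutters consent — met.
(1): F AND T AND T → false.
(2) no complaint in 24 mo. — not met.
(a) ≤ 6 units — holds.
(b) age ≥ 21 — not met.
(3): T AND F → false.
Overall = F OR F OR F = false.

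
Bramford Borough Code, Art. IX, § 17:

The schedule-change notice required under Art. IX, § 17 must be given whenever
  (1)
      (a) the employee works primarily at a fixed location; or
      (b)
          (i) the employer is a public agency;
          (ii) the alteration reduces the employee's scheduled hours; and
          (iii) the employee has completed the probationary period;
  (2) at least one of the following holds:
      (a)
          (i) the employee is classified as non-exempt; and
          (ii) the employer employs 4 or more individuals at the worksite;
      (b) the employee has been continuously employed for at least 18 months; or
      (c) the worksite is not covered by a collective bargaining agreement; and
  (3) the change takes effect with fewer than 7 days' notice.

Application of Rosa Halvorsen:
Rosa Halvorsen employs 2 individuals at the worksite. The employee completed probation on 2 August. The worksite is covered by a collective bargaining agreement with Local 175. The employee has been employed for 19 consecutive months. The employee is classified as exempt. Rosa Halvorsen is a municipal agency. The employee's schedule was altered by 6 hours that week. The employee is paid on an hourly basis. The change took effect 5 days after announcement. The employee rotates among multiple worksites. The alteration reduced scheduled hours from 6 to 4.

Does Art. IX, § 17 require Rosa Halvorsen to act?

Yes — required.

(a) fixed location — not satisfied.
(i) public agency — holds.
(ii) hours reduced — satisfied.
(iii) past probation — holds.
(b): T AND T AND T → true.
So (1) is satisfied (F OR T).
(i) non-exempt — not met.
(ii) ≥ 4 at site — not met.
(a) = F AND F = false.
(b) tenure ≥ 18 mo. — satisfied.
(c) no CBA — fails.
(2): F OR T OR F → true.
(3) < 7 days' notice — holds.
Overall = T AND T AND T = true.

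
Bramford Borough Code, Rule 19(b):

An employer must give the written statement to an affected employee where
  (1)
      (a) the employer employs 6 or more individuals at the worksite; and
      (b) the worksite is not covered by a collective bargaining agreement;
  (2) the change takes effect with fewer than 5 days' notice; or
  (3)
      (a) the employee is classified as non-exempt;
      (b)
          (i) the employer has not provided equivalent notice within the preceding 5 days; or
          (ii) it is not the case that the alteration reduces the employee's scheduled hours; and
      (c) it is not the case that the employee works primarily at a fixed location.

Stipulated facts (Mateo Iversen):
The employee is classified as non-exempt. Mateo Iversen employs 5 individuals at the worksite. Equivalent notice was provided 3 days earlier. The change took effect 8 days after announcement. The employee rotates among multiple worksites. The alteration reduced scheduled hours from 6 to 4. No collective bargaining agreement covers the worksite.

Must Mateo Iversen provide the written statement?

No — not required.

(a) ≥ 6 at site — fails.
(b) no CBA — satisfied.
(1) = F AND T = false.
(2) < 5 days' notice — not met.
(a) non-exempt — satisfied.
(i) no recent notice — fails.
(ii) not (hours reduced) — not met.
(b) = F OR F = false.
(c) not (fixed location) — holds.
(3): T AND F AND T → false.
Overall: F OR F OR F → false.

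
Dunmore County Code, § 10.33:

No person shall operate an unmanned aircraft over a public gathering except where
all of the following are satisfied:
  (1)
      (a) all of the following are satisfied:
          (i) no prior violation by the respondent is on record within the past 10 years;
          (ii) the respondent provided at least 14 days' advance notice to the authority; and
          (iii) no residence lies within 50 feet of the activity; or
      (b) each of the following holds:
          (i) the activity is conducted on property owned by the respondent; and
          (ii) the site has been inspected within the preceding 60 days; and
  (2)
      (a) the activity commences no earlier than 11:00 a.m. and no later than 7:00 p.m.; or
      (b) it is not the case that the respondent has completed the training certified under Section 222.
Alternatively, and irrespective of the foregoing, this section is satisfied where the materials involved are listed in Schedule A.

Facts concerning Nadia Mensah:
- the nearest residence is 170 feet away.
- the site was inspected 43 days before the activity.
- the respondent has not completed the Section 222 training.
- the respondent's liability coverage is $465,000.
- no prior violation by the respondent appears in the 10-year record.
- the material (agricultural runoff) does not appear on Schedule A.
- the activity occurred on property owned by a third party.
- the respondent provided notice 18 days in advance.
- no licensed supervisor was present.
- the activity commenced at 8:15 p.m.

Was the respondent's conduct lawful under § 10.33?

Yes — lawful.

(i) no prior violation — holds.
(ii) ≥14 days' notice — holds.
(iii) no residence in 50 ft — satisfied.
(a): T AND T AND T → true.
(i) own property — not met.
(ii) site inspected — met.
So (b) is not satisfied (F AND T).
So (1) is satisfied (T OR F).
(a) start within hours — not met.
(b) not (training certified) — satisfied.
(2): F OR T → true.
So Overall is satisfied (T AND T).
Exception (Schedule A material) — not satisfied.
Result: main true OR exception false → true.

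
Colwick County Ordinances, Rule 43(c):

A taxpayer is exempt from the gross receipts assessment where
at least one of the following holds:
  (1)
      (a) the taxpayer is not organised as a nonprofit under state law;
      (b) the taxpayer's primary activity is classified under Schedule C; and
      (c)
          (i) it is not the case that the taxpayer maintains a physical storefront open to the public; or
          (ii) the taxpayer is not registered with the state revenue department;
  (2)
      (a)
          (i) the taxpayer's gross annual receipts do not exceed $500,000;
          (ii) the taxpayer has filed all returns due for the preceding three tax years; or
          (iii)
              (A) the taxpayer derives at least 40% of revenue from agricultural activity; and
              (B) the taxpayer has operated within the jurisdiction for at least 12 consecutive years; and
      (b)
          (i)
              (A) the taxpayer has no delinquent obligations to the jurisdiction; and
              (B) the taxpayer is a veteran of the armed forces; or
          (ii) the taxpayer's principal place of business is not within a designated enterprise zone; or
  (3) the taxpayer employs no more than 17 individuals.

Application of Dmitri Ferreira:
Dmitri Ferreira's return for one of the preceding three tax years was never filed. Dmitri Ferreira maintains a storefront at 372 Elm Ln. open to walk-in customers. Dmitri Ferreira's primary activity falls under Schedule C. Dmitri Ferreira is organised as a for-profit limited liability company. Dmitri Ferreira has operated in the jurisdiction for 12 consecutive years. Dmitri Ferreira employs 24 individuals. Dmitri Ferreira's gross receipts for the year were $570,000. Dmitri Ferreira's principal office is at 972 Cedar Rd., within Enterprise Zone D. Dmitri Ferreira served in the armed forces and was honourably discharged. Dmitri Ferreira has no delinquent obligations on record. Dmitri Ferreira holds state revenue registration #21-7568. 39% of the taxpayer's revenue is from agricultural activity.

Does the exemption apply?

No — not exempt.

(a) not (nonprofit) — met.
(b) Schedule C activity — met.
(i) not (has storefront) — not satisfied.
(ii) not (state-registered) — fails.
So (c) is not satisfied (F OR F).
So (1) is not satisfied (T AND T AND F).
(i) receipts ≤ $500,000 — fails.
(ii) returns current — not met.
(A) ≥40% agricultural — not satisfied.
(B) ≥ 12 yrs in jurisdiction — holds.
(iii) = F AND T = false.
(a): F OR F OR F → false.
(A) no delinquency — holds.
(B) veteran — met.
So (i) is satisfied (T AND T).
(ii) not (in enterprise zone) — not met.
So (b) is satisfied (T OR F).
(2): F AND T → false.
(3) ≤ 17 employees — fails.
So Overall is not satisfied (F OR F OR F).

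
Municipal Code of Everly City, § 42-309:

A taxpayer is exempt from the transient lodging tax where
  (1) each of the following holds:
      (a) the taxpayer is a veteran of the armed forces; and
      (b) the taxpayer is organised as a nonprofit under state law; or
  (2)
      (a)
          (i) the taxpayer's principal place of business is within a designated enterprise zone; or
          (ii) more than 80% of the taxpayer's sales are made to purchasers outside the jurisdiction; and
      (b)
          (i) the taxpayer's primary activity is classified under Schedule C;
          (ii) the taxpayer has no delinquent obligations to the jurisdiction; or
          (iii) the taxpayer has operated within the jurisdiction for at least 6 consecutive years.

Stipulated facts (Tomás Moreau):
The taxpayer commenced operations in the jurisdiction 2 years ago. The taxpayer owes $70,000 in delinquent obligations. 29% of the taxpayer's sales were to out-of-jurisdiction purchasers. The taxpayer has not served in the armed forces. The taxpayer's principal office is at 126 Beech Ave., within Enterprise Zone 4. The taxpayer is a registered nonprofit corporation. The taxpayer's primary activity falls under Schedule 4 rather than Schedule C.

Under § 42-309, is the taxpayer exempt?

(a) veteran — fails.
(b) nonprofit — met.
(1) = F AND T = false.
(i) in enterprise zone — met.
(ii) >80% out-of-jur. sales — fails.
(a): T OR F → true.
(i) Schedule C activity — not satisfied.
(ii) no delinquency — fails.
(iii) ≥ 6 yrs in jurisdiction — fails.
(b): F OR F OR F → false.
So (2) is not satisfied (T AND F).
So Overall is not satisfied (F OR F).

No — not exempt.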